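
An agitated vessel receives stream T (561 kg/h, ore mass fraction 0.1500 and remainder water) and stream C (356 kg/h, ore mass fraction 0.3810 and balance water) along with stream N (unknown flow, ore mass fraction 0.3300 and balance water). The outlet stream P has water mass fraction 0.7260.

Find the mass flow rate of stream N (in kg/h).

562 kg/h

Let N be the unknown flow. Total out = 917 + N.
water balance: 697.21 + 0.670·N = 0.726·(917 + N)
(0.670 − 0.726)·N = 0.726×917 − 697.21 = -31.472
N = -31.472 / -0.056 = 562 kg/h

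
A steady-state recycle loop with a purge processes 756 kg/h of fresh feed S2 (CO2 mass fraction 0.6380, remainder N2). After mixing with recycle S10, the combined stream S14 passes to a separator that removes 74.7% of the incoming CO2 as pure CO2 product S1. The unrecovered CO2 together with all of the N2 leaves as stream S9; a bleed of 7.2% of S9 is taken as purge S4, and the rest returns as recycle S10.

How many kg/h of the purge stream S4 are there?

N2 enters only via S2 and leaves only via the purge: 756×0.362 = 0.072×(N2 in S9), and the separator passes all N2, so N2 in S14 = N2 in S9 = 3801 kg/h.
CO2 in S14: m_A = 756×0.638 + (1−0.072)·(1−0.747)·m_A, so m_A = 482.33/0.7652 = 630.32 kg/h.
S9 = (1−0.747)×630.32 + 3801 = 3960.5 kg/h.
Purge S4 = 0.072×3960.5 = 285.15 kg/h.

285.2 kg/h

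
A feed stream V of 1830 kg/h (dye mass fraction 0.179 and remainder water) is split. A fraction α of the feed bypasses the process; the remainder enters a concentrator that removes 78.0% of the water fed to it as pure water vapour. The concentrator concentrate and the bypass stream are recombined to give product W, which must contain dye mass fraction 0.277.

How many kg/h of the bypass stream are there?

All 1830×0.179 = 327.57 kg/h of dye reaches W, so W = 327.57/0.277 = 1182.6 kg/h and vapour = 647.44 kg/h.
The evaporator receives (1−α)·1830 of feed at 0.821 water and removes 0.780 of that water:
0.780×0.821×(1−α)×1830 = 647.44
(1−α) = 647.44/1171.9 = 0.5525;  α = 0.4475.
Bypass flow = 0.4475×1830 = 818.98 kg/h.

819 kg/h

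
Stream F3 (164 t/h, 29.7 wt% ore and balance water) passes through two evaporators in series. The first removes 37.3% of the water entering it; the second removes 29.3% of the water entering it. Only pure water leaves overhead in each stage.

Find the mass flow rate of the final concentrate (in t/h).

water in feed = 164×0.703 = 115.29 t/h.
After stage 1: water left = (1−0.373)×115.29 = 72.288; stream total = 121 t/h.
After stage 2: water left = (1−0.293)×72.288 = 51.108; final concentrate = 99.816 t/h.

99.82 t/h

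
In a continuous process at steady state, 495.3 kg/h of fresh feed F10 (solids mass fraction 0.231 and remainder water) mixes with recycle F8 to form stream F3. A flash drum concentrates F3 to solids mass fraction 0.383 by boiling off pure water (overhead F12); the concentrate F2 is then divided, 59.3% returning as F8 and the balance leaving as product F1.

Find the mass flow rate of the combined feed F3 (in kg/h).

930.6 kg/h

Overall solids balance (none leaves overhead): solids in fresh feed = solids in product, i.e. 495.3×0.231 = (1−0.593)·F2·0.383.
F2 = 114.41/(0.383×0.407) = 733.98 kg/h.
Recycle F8 = 0.593×733.98 = 435.25 kg/h.
Combined feed F3 = 495.3 + 435.25 = 930.55 kg/h.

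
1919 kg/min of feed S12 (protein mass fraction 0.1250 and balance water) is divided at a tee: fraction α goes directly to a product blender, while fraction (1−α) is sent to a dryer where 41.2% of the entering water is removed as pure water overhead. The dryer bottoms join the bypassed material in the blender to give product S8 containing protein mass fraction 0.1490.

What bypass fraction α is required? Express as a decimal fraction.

All 1919×0.125 = 239.88 kg/min of protein reaches S8, so S8 = 239.88/0.149 = 1609.9 kg/min and vapour = 309.1 kg/min.
The evaporator receives (1−α)·1919 of feed at 0.875 water and removes 0.412 of that water:
0.412×0.875×(1−α)×1919 = 309.1
(1−α) = 309.1/691.8 = 0.4468;  α = 0.5532.

0.553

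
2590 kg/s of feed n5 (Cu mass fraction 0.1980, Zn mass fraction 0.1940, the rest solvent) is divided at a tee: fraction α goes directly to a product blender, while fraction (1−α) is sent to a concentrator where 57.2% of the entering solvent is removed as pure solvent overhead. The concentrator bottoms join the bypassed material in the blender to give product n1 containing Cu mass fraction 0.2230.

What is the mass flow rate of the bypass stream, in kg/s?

1755 kg/s

All 2590×0.198 = 512.82 kg/s of Cu reaches n1, so n1 = 512.82/0.223 = 2299.6 kg/s and vapour = 290.36 kg/s.
The evaporator receives (1−α)·2590 of feed at 0.608 solvent and removes 0.572 of that solvent:
0.572×0.608×(1−α)×2590 = 290.36
(1−α) = 290.36/900.74 = 0.3224;  α = 0.6776.
Bypass flow = 0.6776×2590 = 1755.1 kg/s.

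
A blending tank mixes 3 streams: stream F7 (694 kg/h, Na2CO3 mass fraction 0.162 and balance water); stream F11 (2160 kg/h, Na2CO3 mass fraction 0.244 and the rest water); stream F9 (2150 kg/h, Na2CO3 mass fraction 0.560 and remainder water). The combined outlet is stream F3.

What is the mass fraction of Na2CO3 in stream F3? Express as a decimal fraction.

0.368

Total flow out = 694 + 2160 + 2150 = 5004 kg/h.
Na2CO3 in = 694×0.162 + 2160×0.244 + 2150×0.560 = 1843.5 kg/h.
Na2CO3 mass fraction in F3 = 1843.5/5004 = 0.368.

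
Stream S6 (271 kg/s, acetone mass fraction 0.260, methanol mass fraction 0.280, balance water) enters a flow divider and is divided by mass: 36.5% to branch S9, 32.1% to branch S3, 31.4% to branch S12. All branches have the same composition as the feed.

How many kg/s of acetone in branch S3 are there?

Branch S3 total = 0.321×271 = 86.991 kg/s.
acetone in S3 = 0.260×86.991 = 22.618 kg/s.

22.62 kg/s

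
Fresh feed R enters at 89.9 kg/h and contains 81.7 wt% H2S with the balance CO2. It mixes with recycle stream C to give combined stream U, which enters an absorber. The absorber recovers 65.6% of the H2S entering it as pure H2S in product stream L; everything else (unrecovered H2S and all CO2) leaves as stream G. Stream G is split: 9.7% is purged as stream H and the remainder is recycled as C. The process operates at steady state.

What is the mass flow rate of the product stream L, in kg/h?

69.89 kg/h

H2S in U: m_A = 89.9×0.817 + (1−0.097)·(1−0.656)·m_A, so m_A = 73.448/0.6894 = 106.54 kg/h.
Product L = 0.656×106.54 = 69.893 kg/h.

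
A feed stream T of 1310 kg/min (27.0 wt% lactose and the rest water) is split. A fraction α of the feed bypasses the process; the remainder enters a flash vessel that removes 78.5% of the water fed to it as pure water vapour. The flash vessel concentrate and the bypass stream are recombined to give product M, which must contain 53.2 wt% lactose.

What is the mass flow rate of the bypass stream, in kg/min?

184.2 kg/min

All 1310×0.270 = 353.7 kg/min of lactose reaches M, so M = 353.7/0.532 = 664.85 kg/min and vapour = 645.15 kg/min.
The evaporator receives (1−α)·1310 of feed at 0.730 water and removes 0.785 of that water:
0.785×0.730×(1−α)×1310 = 645.15
(1−α) = 645.15/750.7 = 0.8594;  α = 0.1406.
Bypass flow = 0.1406×1310 = 184.18 kg/min.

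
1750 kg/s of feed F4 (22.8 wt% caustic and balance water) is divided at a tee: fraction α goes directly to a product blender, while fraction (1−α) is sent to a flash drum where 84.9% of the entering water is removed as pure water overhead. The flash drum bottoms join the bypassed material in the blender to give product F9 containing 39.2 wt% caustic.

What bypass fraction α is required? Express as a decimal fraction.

All 1750×0.228 = 399 kg/s of caustic reaches F9, so F9 = 399/0.392 = 1017.9 kg/s and vapour = 732.14 kg/s.
The evaporator receives (1−α)·1750 of feed at 0.772 water and removes 0.849 of that water:
0.849×0.772×(1−α)×1750 = 732.14
(1−α) = 732.14/1147 = 0.6383;  α = 0.3617.

0.362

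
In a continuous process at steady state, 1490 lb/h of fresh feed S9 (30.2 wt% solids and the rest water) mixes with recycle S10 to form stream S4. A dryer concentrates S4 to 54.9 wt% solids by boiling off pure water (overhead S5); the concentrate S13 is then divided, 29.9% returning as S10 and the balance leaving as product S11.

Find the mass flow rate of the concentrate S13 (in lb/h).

1169 lb/h

Overall solids balance (none leaves overhead): solids in fresh feed = solids in product, i.e. 1490×0.302 = (1−0.299)·S13·0.549.
S13 = 449.98/(0.549×0.701) = 1169.2 lb/h.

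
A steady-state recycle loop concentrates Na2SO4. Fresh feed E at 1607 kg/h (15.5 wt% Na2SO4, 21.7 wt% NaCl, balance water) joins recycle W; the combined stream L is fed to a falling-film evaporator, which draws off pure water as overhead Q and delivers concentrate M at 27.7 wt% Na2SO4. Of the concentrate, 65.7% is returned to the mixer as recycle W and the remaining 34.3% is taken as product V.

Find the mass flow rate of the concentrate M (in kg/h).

2622 kg/h

Overall Na2SO4 balance (none leaves overhead): Na2SO4 in fresh feed = Na2SO4 in product, i.e. 1607×0.155 = (1−0.657)·M·0.277.
M = 249.09/(0.277×0.343) = 2621.6 kg/h.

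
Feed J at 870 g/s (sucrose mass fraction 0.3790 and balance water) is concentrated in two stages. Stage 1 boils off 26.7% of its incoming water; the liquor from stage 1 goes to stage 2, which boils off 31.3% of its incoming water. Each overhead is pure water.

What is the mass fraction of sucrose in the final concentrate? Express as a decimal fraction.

water in feed = 870×0.621 = 540.27 g/s.
After stage 1: water left = (1−0.267)×540.27 = 396.02; stream total = 725.75 g/s.
After stage 2: water left = (1−0.313)×396.02 = 272.06; final concentrate = 601.79 g/s.
sucrose fraction = 329.73/601.79 = 0.5479.

0.5479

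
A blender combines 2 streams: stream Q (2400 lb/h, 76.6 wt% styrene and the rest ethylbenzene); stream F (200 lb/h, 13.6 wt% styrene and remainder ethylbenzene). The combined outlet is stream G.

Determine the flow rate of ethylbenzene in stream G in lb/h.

734.4 lb/h

ethylbenzene out = ethylbenzene in = 2400×0.234 + 200×0.864 = 734.4 lb/h.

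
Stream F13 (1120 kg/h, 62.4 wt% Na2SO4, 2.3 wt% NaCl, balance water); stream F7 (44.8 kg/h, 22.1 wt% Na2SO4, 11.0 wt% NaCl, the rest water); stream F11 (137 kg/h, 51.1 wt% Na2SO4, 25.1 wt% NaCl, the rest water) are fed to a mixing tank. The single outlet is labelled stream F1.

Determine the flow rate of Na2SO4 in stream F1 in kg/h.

Na2SO4 out = Na2SO4 in = 1120×0.624 + 44.8×0.221 + 137×0.511 = 778.79 kg/h.

778.8 kg/h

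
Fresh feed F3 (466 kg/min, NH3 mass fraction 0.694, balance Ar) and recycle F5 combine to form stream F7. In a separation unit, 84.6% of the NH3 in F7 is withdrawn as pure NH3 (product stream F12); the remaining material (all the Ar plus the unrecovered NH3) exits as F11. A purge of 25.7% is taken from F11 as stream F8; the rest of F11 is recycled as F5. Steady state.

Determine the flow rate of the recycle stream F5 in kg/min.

454 kg/min

Ar enters only via F3 and leaves only via the purge: 466×0.306 = 0.257×(Ar in F11), and the separation unit passes all Ar, so Ar in F7 = Ar in F11 = 554.85 kg/min.
NH3 in F7: m_A = 466×0.694 + (1−0.257)·(1−0.846)·m_A, so m_A = 323.4/0.8856 = 365.19 kg/min.
F11 = (1−0.846)×365.19 + 554.85 = 611.09 kg/min.
Recycle F5 = (1−0.257)×611.09 = 454.04 kg/min.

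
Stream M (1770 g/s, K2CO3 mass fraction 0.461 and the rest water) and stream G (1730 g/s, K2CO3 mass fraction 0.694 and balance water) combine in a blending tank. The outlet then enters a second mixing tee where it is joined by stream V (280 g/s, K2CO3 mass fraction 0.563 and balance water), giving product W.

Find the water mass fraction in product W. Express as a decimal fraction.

0.425

Overall, product flow = 3780 g/s.
water in = 1770×0.539 + 1730×0.306 + 280×0.437 = 1605.8 g/s.
water fraction in W = 0.425.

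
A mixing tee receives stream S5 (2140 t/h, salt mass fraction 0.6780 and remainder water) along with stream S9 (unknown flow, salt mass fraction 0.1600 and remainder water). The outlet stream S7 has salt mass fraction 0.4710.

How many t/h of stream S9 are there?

Let S9 be the unknown flow. Total out = 2140 + S9.
salt balance: 1450.9 + 0.160·S9 = 0.471·(2140 + S9)
(0.160 − 0.471)·S9 = 0.471×2140 − 1450.9 = -442.98
S9 = -442.98 / -0.311 = 1424.4 t/h

1424 t/h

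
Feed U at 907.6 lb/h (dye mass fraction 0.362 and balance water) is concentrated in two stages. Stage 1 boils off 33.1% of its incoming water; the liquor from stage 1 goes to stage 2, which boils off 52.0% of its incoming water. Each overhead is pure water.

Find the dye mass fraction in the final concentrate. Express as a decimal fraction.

water in feed = 907.6×0.638 = 579.05 lb/h.
After stage 1: water left = (1−0.331)×579.05 = 387.38; stream total = 715.93 lb/h.
After stage 2: water left = (1−0.520)×387.38 = 185.94; final concentrate = 514.5 lb/h.
dye fraction = 328.55/514.5 = 0.639.

0.639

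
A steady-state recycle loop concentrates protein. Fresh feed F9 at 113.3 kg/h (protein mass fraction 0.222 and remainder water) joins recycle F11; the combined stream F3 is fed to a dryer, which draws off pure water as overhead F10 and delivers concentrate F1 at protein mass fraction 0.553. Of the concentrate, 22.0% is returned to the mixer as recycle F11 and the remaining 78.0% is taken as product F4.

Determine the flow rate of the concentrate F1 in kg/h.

Overall protein balance (none leaves overhead): protein in fresh feed = protein in product, i.e. 113.3×0.222 = (1−0.220)·F1·0.553.
F1 = 25.153/(0.553×0.780) = 58.313 kg/h.

58.31 kg/h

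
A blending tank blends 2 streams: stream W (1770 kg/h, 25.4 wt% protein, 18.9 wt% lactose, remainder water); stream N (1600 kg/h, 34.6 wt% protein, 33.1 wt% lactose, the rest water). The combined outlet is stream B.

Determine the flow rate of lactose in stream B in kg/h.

lactose out = lactose in = 1770×0.189 + 1600×0.331 = 864.13 kg/h.

864.1 kg/h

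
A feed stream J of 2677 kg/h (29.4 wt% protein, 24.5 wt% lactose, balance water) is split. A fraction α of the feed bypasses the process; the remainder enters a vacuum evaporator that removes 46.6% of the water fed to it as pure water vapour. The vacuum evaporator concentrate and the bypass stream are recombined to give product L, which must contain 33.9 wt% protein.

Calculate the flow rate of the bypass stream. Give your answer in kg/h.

All 2677×0.294 = 787.04 kg/h of protein reaches L, so L = 787.04/0.339 = 2321.6 kg/h and vapour = 355.35 kg/h.
The evaporator receives (1−α)·2677 of feed at 0.461 water and removes 0.466 of that water:
0.466×0.461×(1−α)×2677 = 355.35
(1−α) = 355.35/575.09 = 0.6179;  α = 0.3821.
Bypass flow = 0.3821×2677 = 1022.9 kg/h.

1023 kg/h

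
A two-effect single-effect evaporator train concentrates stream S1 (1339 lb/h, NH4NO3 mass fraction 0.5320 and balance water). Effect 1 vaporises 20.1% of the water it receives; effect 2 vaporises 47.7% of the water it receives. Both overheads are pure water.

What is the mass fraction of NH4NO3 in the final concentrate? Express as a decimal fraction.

water in feed = 1339×0.468 = 626.65 lb/h.
After stage 1: water left = (1−0.201)×626.65 = 500.69; stream total = 1213 lb/h.
After stage 2: water left = (1−0.477)×500.69 = 261.86; final concentrate = 974.21 lb/h.
NH4NO3 fraction = 712.35/974.21 = 0.7312.

0.7312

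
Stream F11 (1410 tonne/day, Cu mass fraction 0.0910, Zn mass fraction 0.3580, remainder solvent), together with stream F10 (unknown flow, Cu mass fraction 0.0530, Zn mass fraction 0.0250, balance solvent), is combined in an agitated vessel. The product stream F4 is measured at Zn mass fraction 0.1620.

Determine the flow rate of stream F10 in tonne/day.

Let F10 be the unknown flow. Total out = 1410 + F10.
Zn balance: 504.78 + 0.025·F10 = 0.162·(1410 + F10)
(0.025 − 0.162)·F10 = 0.162×1410 − 504.78 = -276.36
F10 = -276.36 / -0.137 = 2017.2 tonne/day

2017 tonne/day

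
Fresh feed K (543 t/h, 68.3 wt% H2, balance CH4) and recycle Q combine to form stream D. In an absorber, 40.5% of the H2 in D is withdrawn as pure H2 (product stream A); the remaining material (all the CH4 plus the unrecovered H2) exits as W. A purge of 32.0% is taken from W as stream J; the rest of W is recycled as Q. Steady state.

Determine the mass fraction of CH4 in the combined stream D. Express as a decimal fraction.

0.463

CH4 enters only via K and leaves only via the purge: 543×0.317 = 0.320×(CH4 in W), and the absorber passes all CH4, so CH4 in D = CH4 in W = 537.91 t/h.
H2 in D: m_A = 543×0.683 + (1−0.320)·(1−0.405)·m_A, so m_A = 370.87/0.5954 = 622.89 t/h.
D = 622.89 + 537.91 = 1160.8 t/h.
CH4 fraction in D = 537.91/1160.8 = 0.463.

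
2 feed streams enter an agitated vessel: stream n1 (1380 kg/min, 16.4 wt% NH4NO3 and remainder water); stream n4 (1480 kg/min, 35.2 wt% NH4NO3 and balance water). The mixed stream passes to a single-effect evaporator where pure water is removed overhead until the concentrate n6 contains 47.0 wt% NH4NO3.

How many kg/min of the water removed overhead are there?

1270 kg/min

NH4NO3 entering = 1380×0.164 + 1480×0.352 = 747.28 kg/min.
All NH4NO3 reports to n6, so n6 = 747.28/0.470 = 1590 kg/min.
Total feed = 2860 kg/min; overhead = 2860 − 1590 = 1270 kg/min.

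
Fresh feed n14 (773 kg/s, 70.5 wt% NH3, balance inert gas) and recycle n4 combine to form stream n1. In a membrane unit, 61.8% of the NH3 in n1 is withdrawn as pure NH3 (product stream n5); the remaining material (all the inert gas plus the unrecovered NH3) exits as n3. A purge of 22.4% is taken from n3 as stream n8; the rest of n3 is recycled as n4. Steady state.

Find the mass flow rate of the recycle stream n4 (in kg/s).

1020 kg/s

inert gas enters only via n14 and leaves only via the purge: 773×0.295 = 0.224×(inert gas in n3), and the membrane unit passes all inert gas, so inert gas in n1 = inert gas in n3 = 1018 kg/s.
NH3 in n1: m_A = 773×0.705 + (1−0.224)·(1−0.618)·m_A, so m_A = 544.96/0.7036 = 774.57 kg/s.
n3 = (1−0.618)×774.57 + 1018 = 1313.9 kg/s.
Recycle n4 = (1−0.224)×1313.9 = 1019.6 kg/s.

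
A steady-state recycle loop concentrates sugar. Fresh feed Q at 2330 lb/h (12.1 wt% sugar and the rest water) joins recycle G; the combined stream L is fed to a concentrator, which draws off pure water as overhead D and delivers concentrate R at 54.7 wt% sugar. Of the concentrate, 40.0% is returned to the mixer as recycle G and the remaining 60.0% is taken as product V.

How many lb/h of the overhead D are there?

Overall sugar balance (none leaves overhead): sugar in fresh feed = sugar in product, i.e. 2330×0.121 = (1−0.400)·R·0.547.
R = 281.93/(0.547×0.600) = 859.02 lb/h.
Recycle G = 0.400×859.02 = 343.61 lb/h.
Combined feed L = 2330 + 343.61 = 2673.6 lb/h.
Overhead D = L − R = 2673.6 − 859.02 = 1814.6 lb/h.

1815 lb/h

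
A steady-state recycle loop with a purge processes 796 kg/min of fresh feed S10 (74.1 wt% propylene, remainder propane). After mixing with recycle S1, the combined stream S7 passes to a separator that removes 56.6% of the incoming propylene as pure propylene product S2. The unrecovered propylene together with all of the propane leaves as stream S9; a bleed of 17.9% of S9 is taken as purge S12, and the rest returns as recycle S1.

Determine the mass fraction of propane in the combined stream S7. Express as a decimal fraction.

propane enters only via S10 and leaves only via the purge: 796×0.259 = 0.179×(propane in S9), and the separator passes all propane, so propane in S7 = propane in S9 = 1151.8 kg/min.
propylene in S7: m_A = 796×0.741 + (1−0.179)·(1−0.566)·m_A, so m_A = 589.84/0.6437 = 916.34 kg/min.
S7 = 916.34 + 1151.8 = 2068.1 kg/min.
propane fraction in S7 = 1151.8/2068.1 = 0.557.

0.557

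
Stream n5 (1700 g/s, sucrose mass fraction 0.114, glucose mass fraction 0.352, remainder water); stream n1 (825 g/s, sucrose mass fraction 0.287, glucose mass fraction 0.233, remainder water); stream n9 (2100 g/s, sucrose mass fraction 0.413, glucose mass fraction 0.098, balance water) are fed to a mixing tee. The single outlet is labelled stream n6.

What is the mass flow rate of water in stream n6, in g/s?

2331 g/s

water out = water in = 1700×0.534 + 825×0.480 + 2100×0.489 = 2330.7 g/s.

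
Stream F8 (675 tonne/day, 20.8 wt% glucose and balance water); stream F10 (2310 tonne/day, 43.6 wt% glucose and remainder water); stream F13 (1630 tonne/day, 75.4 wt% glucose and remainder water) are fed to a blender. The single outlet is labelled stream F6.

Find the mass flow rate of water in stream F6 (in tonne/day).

2238 tonne/day

water out = water in = 675×0.792 + 2310×0.564 + 1630×0.246 = 2238.4 tonne/day.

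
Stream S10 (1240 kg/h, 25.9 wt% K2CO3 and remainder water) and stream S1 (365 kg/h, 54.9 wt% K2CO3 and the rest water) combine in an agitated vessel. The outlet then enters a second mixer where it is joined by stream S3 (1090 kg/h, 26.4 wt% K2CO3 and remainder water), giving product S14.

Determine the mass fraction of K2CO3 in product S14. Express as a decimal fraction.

Overall, product flow = 2695 kg/h.
K2CO3 in = 1240×0.259 + 365×0.549 + 1090×0.264 = 809.31 kg/h.
K2CO3 fraction in S14 = 0.3003.

0.3003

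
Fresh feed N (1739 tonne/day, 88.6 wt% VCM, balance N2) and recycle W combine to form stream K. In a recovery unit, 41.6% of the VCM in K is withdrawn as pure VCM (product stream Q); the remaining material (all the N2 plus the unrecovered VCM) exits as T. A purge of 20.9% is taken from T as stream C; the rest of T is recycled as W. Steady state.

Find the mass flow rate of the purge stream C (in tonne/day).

N2 enters only via N and leaves only via the purge: 1739×0.114 = 0.209×(N2 in T), and the recovery unit passes all N2, so N2 in K = N2 in T = 948.55 tonne/day.
VCM in K: m_A = 1739×0.886 + (1−0.209)·(1−0.416)·m_A, so m_A = 1540.8/0.5381 = 2863.6 tonne/day.
T = (1−0.416)×2863.6 + 948.55 = 2620.9 tonne/day.
Purge C = 0.209×2620.9 = 547.76 tonne/day.

547.8 tonne/day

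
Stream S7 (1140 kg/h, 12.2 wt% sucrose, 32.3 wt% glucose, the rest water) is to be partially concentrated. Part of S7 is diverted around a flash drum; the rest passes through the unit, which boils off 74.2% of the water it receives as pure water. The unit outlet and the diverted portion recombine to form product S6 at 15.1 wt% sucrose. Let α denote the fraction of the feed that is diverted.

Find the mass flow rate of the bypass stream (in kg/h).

608.3 kg/h

All 1140×0.122 = 139.08 kg/h of sucrose reaches S6, so S6 = 139.08/0.151 = 921.06 kg/h and vapour = 218.94 kg/h.
The evaporator receives (1−α)·1140 of feed at 0.555 water and removes 0.742 of that water:
0.742×0.555×(1−α)×1140 = 218.94
(1−α) = 218.94/469.46 = 0.4664;  α = 0.5336.
Bypass flow = 0.5336×1140 = 608.35 kg/h.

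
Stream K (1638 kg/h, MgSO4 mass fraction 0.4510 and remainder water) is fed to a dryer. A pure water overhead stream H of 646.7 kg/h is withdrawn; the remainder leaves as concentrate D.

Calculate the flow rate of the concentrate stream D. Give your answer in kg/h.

Concentrate = 1638 − 646.7 = 991.3 kg/h.

991.3 kg/h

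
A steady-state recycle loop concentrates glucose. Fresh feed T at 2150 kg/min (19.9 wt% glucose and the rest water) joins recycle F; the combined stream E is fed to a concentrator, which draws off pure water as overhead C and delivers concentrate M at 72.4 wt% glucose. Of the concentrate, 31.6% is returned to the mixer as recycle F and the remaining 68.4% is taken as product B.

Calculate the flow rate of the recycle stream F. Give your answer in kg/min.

273 kg/min

Overall glucose balance (none leaves overhead): glucose in fresh feed = glucose in product, i.e. 2150×0.199 = (1−0.316)·M·0.724.
M = 427.85/(0.724×0.684) = 863.97 kg/min.
Recycle F = 0.316×863.97 = 273.01 kg/min.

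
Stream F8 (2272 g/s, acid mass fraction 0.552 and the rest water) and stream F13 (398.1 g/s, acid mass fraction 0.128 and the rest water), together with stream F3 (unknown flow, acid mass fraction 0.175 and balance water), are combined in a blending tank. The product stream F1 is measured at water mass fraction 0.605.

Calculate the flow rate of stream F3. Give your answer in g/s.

Let F3 be the unknown flow. Total out = 2670.1 + F3.
water balance: 1365 + 0.825·F3 = 0.605·(2670.1 + F3)
(0.825 − 0.605)·F3 = 0.605×2670.1 − 1365 = 250.41
F3 = 250.41 / 0.220 = 1138.2 g/s

1138 g/s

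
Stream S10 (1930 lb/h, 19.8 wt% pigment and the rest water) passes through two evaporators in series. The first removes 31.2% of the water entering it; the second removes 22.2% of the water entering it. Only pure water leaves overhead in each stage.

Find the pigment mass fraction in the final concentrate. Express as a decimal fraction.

0.316

water in feed = 1930×0.802 = 1547.9 lb/h.
After stage 1: water left = (1−0.312)×1547.9 = 1064.9; stream total = 1447.1 lb/h.
After stage 2: water left = (1−0.222)×1064.9 = 828.51; final concentrate = 1210.7 lb/h.
pigment fraction = 382.14/1210.7 = 0.316.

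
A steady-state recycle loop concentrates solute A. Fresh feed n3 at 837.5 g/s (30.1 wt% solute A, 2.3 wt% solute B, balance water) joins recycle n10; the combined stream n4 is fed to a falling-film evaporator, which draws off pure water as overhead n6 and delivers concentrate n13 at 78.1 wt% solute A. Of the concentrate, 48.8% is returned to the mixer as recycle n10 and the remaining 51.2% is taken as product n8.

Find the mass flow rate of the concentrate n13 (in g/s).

630.4 g/s

Overall solute A balance (none leaves overhead): solute A in fresh feed = solute A in product, i.e. 837.5×0.301 = (1−0.488)·n13·0.781.
n13 = 252.09/(0.781×0.512) = 630.42 g/s.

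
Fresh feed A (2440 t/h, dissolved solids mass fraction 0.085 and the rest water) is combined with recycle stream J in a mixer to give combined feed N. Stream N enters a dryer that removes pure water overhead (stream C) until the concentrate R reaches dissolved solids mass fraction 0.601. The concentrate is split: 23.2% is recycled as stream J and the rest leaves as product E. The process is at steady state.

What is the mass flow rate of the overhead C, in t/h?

Overall dissolved solids balance (none leaves overhead): dissolved solids in fresh feed = dissolved solids in product, i.e. 2440×0.085 = (1−0.232)·R·0.601.
R = 207.4/(0.601×0.768) = 449.34 t/h.
Recycle J = 0.232×449.34 = 104.25 t/h.
Combined feed N = 2440 + 104.25 = 2544.2 t/h.
Overhead C = N − R = 2544.2 − 449.34 = 2094.9 t/h.

2095 t/h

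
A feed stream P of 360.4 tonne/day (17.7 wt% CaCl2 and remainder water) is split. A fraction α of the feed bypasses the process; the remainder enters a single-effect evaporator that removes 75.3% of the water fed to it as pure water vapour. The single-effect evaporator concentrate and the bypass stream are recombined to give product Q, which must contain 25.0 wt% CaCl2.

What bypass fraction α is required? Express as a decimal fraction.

0.529

All 360.4×0.177 = 63.791 tonne/day of CaCl2 reaches Q, so Q = 63.791/0.250 = 255.16 tonne/day and vapour = 105.24 tonne/day.
The evaporator receives (1−α)·360.4 of feed at 0.823 water and removes 0.753 of that water:
0.753×0.823×(1−α)×360.4 = 105.24
(1−α) = 105.24/223.35 = 0.4712;  α = 0.5288.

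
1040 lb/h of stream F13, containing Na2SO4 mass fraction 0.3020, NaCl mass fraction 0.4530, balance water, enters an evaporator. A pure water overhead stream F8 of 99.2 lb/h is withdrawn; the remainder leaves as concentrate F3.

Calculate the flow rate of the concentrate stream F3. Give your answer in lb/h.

940.8 lb/h

Concentrate = 1040 − 99.2 = 940.8 lb/h.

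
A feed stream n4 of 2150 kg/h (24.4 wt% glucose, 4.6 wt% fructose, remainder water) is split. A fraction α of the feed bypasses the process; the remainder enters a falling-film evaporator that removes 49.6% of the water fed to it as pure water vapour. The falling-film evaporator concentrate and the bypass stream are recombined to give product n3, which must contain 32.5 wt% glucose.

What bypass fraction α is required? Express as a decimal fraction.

0.292

All 2150×0.244 = 524.6 kg/h of glucose reaches n3, so n3 = 524.6/0.325 = 1614.2 kg/h and vapour = 535.85 kg/h.
The evaporator receives (1−α)·2150 of feed at 0.710 water and removes 0.496 of that water:
0.496×0.710×(1−α)×2150 = 535.85
(1−α) = 535.85/757.14 = 0.7077;  α = 0.2923.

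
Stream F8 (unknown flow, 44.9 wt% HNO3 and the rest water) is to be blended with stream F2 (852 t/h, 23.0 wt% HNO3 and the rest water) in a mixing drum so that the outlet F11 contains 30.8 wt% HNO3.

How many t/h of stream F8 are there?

471.3 t/h

Let F8 be the unknown flow. Total out = 852 + F8.
HNO3 balance: 195.96 + 0.449·F8 = 0.308·(852 + F8)
(0.449 − 0.308)·F8 = 0.308×852 − 195.96 = 66.456
F8 = 66.456 / 0.141 = 471.32 t/h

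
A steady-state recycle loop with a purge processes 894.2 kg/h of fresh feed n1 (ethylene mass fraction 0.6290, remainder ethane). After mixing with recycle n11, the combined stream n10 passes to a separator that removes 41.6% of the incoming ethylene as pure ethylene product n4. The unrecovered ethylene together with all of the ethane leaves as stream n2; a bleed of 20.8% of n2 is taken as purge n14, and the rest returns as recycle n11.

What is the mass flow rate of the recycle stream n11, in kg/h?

1747 kg/h

ethane enters only via n1 and leaves only via the purge: 894.2×0.371 = 0.208×(ethane in n2), and the separator passes all ethane, so ethane in n10 = ethane in n2 = 1594.9 kg/h.
ethylene in n10: m_A = 894.2×0.629 + (1−0.208)·(1−0.416)·m_A, so m_A = 562.45/0.5375 = 1046.5 kg/h.
n2 = (1−0.416)×1046.5 + 1594.9 = 2206.1 kg/h.
Recycle n11 = (1−0.208)×2206.1 = 1747.2 kg/h.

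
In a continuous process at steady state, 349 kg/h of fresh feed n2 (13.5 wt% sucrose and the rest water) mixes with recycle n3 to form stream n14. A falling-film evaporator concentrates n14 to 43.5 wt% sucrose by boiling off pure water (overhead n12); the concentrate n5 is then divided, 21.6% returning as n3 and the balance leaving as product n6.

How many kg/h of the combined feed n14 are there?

Overall sucrose balance (none leaves overhead): sucrose in fresh feed = sucrose in product, i.e. 349×0.135 = (1−0.216)·n5·0.435.
n5 = 47.115/(0.435×0.784) = 138.15 kg/h.
Recycle n3 = 0.216×138.15 = 29.841 kg/h.
Combined feed n14 = 349 + 29.841 = 378.84 kg/h.

378.8 kg/h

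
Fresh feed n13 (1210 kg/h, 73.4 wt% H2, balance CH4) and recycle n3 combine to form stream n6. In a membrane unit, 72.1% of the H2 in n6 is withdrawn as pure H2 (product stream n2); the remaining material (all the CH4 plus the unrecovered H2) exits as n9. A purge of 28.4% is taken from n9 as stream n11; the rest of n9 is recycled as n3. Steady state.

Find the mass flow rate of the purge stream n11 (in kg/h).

CH4 enters only via n13 and leaves only via the purge: 1210×0.266 = 0.284×(CH4 in n9), and the membrane unit passes all CH4, so CH4 in n6 = CH4 in n9 = 1133.3 kg/h.
H2 in n6: m_A = 1210×0.734 + (1−0.284)·(1−0.721)·m_A, so m_A = 888.14/0.8002 = 1109.8 kg/h.
n9 = (1−0.721)×1109.8 + 1133.3 = 1443 kg/h.
Purge n11 = 0.284×1443 = 409.8 kg/h.

409.8 kg/h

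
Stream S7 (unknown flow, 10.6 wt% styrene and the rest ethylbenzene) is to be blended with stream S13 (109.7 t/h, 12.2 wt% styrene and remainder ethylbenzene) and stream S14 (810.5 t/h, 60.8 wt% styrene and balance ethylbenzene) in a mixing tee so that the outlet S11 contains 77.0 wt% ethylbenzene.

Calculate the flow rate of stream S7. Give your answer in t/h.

Let S7 be the unknown flow. Total out = 920.2 + S7.
ethylbenzene balance: 414.03 + 0.894·S7 = 0.770·(920.2 + S7)
(0.894 − 0.770)·S7 = 0.770×920.2 − 414.03 = 294.52
S7 = 294.52 / 0.124 = 2375.2 t/h

2375 t/h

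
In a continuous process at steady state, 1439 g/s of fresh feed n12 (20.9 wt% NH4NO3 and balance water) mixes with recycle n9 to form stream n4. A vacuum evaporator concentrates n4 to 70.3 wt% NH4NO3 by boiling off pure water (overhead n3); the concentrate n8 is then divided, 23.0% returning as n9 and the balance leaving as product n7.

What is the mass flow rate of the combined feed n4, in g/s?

1567 g/s

Overall NH4NO3 balance (none leaves overhead): NH4NO3 in fresh feed = NH4NO3 in product, i.e. 1439×0.209 = (1−0.230)·n8·0.703.
n8 = 300.75/(0.703×0.770) = 555.6 g/s.
Recycle n9 = 0.230×555.6 = 127.79 g/s.
Combined feed n4 = 1439 + 127.79 = 1566.8 g/s.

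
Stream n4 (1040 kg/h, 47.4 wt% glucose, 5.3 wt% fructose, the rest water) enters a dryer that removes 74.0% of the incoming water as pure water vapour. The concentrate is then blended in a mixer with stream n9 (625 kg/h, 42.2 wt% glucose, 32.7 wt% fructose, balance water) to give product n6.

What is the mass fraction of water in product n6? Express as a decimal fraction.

0.2189

Vapour removed = 0.740×0.473×1040 = 364.02 kg/h; concentrate = 675.98 kg/h.
water reaching the mixer = 127.9 (from concentrate) + 625×0.251 = 284.77 kg/h.
Product flow = 675.98 + 625 = 1301 kg/h; water fraction = 0.2189.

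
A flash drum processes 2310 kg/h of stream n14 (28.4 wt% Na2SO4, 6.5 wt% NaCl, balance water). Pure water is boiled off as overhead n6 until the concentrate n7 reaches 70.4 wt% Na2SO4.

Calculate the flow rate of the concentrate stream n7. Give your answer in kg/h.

Na2SO4 is conserved: 2310×0.284 = 656.04 kg/h all reports to the concentrate.
Concentrate = 656.04/(target fraction) = 931.88 kg/h.

931.9 kg/h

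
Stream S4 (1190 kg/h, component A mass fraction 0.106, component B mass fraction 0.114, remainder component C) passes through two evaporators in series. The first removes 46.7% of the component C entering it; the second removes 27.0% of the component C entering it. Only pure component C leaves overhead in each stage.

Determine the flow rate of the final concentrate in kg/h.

623 kg/h

component C in feed = 1190×0.780 = 928.2 kg/h.
After stage 1: component C left = (1−0.467)×928.2 = 494.73; stream total = 756.53 kg/h.
After stage 2: component C left = (1−0.270)×494.73 = 361.15; final concentrate = 622.95 kg/h.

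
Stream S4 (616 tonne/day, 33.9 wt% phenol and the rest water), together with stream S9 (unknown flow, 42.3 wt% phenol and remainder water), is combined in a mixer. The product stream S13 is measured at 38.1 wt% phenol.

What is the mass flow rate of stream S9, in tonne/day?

616 tonne/day

Let S9 be the unknown flow. Total out = 616 + S9.
phenol balance: 208.82 + 0.423·S9 = 0.381·(616 + S9)
(0.423 − 0.381)·S9 = 0.381×616 − 208.82 = 25.872
S9 = 25.872 / 0.042 = 616 tonne/day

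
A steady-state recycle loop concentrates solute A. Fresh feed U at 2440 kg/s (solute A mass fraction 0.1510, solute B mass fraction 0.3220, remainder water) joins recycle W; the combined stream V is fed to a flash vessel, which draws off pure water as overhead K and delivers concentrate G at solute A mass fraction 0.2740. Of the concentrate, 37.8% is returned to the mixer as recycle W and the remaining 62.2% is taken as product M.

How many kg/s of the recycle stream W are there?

Overall solute A balance (none leaves overhead): solute A in fresh feed = solute A in product, i.e. 2440×0.151 = (1−0.378)·G·0.274.
G = 368.44/(0.274×0.622) = 2161.9 kg/s.
Recycle W = 0.378×2161.9 = 817.18 kg/s.

817.2 kg/s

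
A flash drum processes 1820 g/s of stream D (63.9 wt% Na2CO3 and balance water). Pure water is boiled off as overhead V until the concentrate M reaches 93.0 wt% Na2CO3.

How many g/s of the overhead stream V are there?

569.5 g/s

Na2CO3 is conserved: 1820×0.639 = 1163 g/s all reports to the concentrate.
Concentrate = 1163/(target fraction) = 1250.5 g/s.
Overhead = 1820 − 1250.5 = 569.48 g/s.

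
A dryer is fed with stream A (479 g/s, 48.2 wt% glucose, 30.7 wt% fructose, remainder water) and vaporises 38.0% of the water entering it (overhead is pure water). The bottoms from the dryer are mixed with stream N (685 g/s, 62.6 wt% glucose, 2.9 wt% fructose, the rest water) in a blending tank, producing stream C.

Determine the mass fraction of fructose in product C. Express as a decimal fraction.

Vapour removed = 0.380×0.211×479 = 38.406 g/s; concentrate = 440.59 g/s.
fructose reaching the mixer = 147.05 (from concentrate) + 685×0.029 = 166.92 g/s.
Product flow = 440.59 + 685 = 1125.6 g/s; fructose fraction = 0.148.

0.148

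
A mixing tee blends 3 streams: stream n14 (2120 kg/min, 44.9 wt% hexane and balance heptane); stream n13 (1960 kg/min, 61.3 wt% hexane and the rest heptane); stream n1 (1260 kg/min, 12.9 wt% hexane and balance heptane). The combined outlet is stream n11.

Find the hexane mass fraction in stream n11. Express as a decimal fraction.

Total flow out = 2120 + 1960 + 1260 = 5340 kg/min.
hexane in = 2120×0.449 + 1960×0.613 + 1260×0.129 = 2315.9 kg/min.
hexane mass fraction in n11 = 2315.9/5340 = 0.434.

0.434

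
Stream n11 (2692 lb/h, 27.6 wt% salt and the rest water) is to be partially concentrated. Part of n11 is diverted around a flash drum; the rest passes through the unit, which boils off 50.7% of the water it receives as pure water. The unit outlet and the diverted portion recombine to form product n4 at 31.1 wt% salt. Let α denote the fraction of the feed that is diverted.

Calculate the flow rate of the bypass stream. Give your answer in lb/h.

All 2692×0.276 = 742.99 lb/h of salt reaches n4, so n4 = 742.99/0.311 = 2389 lb/h and vapour = 302.96 lb/h.
The evaporator receives (1−α)·2692 of feed at 0.724 water and removes 0.507 of that water:
0.507×0.724×(1−α)×2692 = 302.96
(1−α) = 302.96/988.15 = 0.3066;  α = 0.6934.
Bypass flow = 0.6934×2692 = 1866.7 lb/h.

1867 lb/h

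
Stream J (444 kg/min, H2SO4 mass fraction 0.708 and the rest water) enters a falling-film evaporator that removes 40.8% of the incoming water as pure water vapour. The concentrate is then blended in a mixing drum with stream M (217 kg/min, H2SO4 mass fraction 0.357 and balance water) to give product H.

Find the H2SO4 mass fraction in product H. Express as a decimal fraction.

Vapour removed = 0.408×0.292×444 = 52.896 kg/min; concentrate = 391.1 kg/min.
H2SO4 reaching the mixer = 314.35 (from concentrate) + 217×0.357 = 391.82 kg/min.
Product flow = 391.1 + 217 = 608.1 kg/min; H2SO4 fraction = 0.644.

0.644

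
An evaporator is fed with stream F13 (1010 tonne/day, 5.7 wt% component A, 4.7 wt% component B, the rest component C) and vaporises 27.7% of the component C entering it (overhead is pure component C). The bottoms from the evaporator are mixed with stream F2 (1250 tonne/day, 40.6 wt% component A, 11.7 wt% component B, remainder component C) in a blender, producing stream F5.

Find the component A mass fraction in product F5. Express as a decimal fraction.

Vapour removed = 0.277×0.896×1010 = 250.67 tonne/day; concentrate = 759.33 tonne/day.
component A reaching the mixer = 57.57 (from concentrate) + 1250×0.406 = 565.07 tonne/day.
Product flow = 759.33 + 1250 = 2009.3 tonne/day; component A fraction = 0.281.

0.281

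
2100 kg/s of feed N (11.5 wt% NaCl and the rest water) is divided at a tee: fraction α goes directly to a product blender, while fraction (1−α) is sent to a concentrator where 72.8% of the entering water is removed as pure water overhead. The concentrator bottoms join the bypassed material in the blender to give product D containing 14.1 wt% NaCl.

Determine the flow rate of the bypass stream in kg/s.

All 2100×0.115 = 241.5 kg/s of NaCl reaches D, so D = 241.5/0.141 = 1712.8 kg/s and vapour = 387.23 kg/s.
The evaporator receives (1−α)·2100 of feed at 0.885 water and removes 0.728 of that water:
0.728×0.885×(1−α)×2100 = 387.23
(1−α) = 387.23/1353 = 0.2862;  α = 0.7138.
Bypass flow = 0.7138×2100 = 1499 kg/s.

1499 kg/s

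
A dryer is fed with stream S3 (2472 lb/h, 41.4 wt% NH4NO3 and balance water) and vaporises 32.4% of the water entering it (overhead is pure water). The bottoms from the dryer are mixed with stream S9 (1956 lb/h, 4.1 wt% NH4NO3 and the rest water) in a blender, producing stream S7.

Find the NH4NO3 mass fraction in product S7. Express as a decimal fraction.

Vapour removed = 0.324×0.586×2472 = 469.34 lb/h; concentrate = 2002.7 lb/h.
NH4NO3 reaching the mixer = 1023.4 (from concentrate) + 1956×0.041 = 1103.6 lb/h.
Product flow = 2002.7 + 1956 = 3958.7 lb/h; NH4NO3 fraction = 0.279.

0.279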